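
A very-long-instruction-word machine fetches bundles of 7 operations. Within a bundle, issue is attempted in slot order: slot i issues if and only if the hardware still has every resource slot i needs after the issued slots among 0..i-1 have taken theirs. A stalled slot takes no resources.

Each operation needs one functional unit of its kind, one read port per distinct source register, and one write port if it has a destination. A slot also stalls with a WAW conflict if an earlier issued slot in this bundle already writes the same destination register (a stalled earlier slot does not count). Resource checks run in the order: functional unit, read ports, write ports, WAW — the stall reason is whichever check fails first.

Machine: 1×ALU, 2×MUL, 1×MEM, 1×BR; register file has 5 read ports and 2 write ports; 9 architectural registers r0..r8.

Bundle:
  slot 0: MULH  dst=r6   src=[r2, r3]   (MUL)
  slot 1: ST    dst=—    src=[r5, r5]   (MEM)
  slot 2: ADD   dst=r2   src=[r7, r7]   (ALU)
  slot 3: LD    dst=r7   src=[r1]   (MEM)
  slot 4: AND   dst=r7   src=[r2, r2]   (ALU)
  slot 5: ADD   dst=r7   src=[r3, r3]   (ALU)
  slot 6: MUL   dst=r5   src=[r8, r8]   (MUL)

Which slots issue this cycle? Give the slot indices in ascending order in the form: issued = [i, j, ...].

issued = [0, 1, 2]

(0) want 1×MUL +2rd +1wr — yes → AL1|MU1|ME1|BR1|rd3|wr1
(1) want 1×MEM +1rd +0wr — yes → AL1|MU1|ME0|BR1|rd2|wr1
(2) want 1×ALU +1rd +1wr — yes → AL0|MU1|ME0|BR1|rd1|wr0
(3) want 1×MEM +1rd +1wr — FU → AL0|MU1|ME0|BR1|rd1|wr0
(4) want 1×ALU +1rd +1wr — FU → AL0|MU1|ME0|BR1|rd1|wr0
(5) want 1×ALU +1rd +1wr — FU → AL0|MU1|ME0|BR1|rd1|wr0
(6) want 1×MUL +1rd +1wr — WR_PORT → AL0|MU1|ME0|BR1|rd1|wr0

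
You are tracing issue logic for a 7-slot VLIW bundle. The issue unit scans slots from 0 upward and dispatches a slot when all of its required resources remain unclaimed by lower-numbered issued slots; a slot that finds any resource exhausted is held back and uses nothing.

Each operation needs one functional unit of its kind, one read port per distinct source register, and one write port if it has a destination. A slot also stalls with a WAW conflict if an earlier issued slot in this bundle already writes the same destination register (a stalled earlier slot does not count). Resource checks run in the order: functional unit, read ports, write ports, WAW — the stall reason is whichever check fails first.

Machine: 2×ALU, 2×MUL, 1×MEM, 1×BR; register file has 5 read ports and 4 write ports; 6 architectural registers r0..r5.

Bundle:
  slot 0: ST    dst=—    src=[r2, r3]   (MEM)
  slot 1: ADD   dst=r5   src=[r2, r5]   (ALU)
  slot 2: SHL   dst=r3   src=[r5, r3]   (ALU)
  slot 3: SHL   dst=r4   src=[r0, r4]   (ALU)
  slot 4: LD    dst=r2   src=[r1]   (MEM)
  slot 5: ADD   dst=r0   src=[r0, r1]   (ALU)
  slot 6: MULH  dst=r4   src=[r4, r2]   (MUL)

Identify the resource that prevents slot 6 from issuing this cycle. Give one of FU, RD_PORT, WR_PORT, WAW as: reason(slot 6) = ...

[0] MEM needs rd=2 wr=0: ok; after: ALU=2 MUL=2 MEM=0 BR=1, R=3, W=4
[1] ALU needs rd=2 wr=1: ok; after: ALU=1 MUL=2 MEM=0 BR=1, R=1, W=3
[2] ALU needs rd=2 wr=1: RD_PORT; after: ALU=1 MUL=2 MEM=0 BR=1, R=1, W=3
[3] ALU needs rd=2 wr=1: RD_PORT; after: ALU=1 MUL=2 MEM=0 BR=1, R=1, W=3
[4] MEM needs rd=1 wr=1: FU; after: ALU=1 MUL=2 MEM=0 BR=1, R=1, W=3
[5] ALU needs rd=2 wr=1: RD_PORT; after: ALU=1 MUL=2 MEM=0 BR=1, R=1, W=3
[6] MUL needs rd=2 wr=1: RD_PORT; after: ALU=1 MUL=2 MEM=0 BR=1, R=1, W=3

reason(slot 6) = RD_PORT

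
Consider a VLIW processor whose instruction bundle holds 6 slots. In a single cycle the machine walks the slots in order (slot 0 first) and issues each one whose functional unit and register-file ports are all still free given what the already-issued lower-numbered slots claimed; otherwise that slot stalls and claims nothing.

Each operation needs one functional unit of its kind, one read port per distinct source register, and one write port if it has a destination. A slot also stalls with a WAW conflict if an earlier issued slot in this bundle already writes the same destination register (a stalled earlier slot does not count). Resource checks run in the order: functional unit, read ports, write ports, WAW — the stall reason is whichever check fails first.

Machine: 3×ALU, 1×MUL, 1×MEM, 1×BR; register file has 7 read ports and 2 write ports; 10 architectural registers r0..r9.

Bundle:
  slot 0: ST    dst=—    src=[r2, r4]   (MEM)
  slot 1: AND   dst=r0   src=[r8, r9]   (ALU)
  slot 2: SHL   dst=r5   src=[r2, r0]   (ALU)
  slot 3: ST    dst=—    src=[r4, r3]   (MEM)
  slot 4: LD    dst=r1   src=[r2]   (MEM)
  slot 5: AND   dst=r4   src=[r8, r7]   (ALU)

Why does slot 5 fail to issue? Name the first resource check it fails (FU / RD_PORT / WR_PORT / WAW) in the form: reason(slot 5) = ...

  0. MEM ⇒ go  {3A/1Mu/0Ld/1B | 5r 2w}
  1. ALU→r0 ⇒ go  {2A/1Mu/0Ld/1B | 3r 1w}
  2. ALU→r5 ⇒ go  {1A/1Mu/0Ld/1B | 1r 0w}
  3. MEM ⇒ no(FU)  {1A/1Mu/0Ld/1B | 1r 0w}
  4. MEM→r1 ⇒ no(FU)  {1A/1Mu/0Ld/1B | 1r 0w}
  5. ALU→r4 ⇒ no(RD_PORT)  {1A/1Mu/0Ld/1B | 1r 0w}

reason(slot 5) = RD_PORT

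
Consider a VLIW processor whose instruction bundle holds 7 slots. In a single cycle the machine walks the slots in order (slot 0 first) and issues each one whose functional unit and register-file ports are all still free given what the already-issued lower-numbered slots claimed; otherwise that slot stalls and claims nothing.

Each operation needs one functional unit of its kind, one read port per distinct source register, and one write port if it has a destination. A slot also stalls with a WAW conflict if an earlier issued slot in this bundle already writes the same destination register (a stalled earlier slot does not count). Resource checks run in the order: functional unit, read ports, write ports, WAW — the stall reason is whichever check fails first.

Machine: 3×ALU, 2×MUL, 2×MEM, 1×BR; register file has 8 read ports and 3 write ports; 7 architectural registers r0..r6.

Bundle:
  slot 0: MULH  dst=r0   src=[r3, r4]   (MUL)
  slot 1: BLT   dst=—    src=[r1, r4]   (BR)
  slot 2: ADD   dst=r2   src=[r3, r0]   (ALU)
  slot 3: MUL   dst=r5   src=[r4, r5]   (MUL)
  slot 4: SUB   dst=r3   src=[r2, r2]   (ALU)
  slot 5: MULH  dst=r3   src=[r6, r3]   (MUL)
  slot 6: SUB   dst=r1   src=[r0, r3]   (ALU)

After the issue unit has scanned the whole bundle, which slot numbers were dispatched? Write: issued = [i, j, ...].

[0] MUL needs rd=2 wr=1: ok; after: ALU=3 MUL=1 MEM=2 BR=1, R=6, W=2
[1] BR needs rd=2 wr=0: ok; after: ALU=3 MUL=1 MEM=2 BR=0, R=4, W=2
[2] ALU needs rd=2 wr=1: ok; after: ALU=2 MUL=1 MEM=2 BR=0, R=2, W=1
[3] MUL needs rd=2 wr=1: ok; after: ALU=2 MUL=0 MEM=2 BR=0, R=0, W=0
[4] ALU needs rd=1 wr=1: RD_PORT; after: ALU=2 MUL=0 MEM=2 BR=0, R=0, W=0
[5] MUL needs rd=2 wr=1: FU; after: ALU=2 MUL=0 MEM=2 BR=0, R=0, W=0
[6] ALU needs rd=2 wr=1: RD_PORT; after: ALU=2 MUL=0 MEM=2 BR=0, R=0, W=0

issued = [0, 1, 2, 3]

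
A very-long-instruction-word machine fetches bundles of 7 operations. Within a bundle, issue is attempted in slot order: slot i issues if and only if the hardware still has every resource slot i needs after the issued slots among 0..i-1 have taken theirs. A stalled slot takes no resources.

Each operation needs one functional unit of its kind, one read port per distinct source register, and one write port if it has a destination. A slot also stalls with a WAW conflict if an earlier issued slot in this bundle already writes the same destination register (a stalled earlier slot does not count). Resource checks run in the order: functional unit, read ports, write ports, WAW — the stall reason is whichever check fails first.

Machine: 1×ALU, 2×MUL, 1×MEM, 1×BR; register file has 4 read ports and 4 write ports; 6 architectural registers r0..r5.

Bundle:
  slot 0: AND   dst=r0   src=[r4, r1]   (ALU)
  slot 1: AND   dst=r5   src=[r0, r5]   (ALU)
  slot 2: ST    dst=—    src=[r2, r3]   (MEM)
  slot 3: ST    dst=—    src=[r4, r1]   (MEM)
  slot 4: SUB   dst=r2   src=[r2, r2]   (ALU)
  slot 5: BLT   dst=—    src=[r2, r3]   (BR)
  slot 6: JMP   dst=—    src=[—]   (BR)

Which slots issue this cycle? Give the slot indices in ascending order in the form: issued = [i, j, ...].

issued = [0, 2, 6]

(0) want 1×ALU +2rd +1wr — yes → AL0|MU2|ME1|BR1|rd2|wr3
(1) want 1×ALU +2rd +1wr — FU → AL0|MU2|ME1|BR1|rd2|wr3
(2) want 1×MEM +2rd +0wr — yes → AL0|MU2|ME0|BR1|rd0|wr3
(3) want 1×MEM +2rd +0wr — FU → AL0|MU2|ME0|BR1|rd0|wr3
(4) want 1×ALU +1rd +1wr — FU → AL0|MU2|ME0|BR1|rd0|wr3
(5) want 1×BR +2rd +0wr — RD_PORT → AL0|MU2|ME0|BR1|rd0|wr3
(6) want 1×BR +0rd +0wr — yes → AL0|MU2|ME0|BR0|rd0|wr3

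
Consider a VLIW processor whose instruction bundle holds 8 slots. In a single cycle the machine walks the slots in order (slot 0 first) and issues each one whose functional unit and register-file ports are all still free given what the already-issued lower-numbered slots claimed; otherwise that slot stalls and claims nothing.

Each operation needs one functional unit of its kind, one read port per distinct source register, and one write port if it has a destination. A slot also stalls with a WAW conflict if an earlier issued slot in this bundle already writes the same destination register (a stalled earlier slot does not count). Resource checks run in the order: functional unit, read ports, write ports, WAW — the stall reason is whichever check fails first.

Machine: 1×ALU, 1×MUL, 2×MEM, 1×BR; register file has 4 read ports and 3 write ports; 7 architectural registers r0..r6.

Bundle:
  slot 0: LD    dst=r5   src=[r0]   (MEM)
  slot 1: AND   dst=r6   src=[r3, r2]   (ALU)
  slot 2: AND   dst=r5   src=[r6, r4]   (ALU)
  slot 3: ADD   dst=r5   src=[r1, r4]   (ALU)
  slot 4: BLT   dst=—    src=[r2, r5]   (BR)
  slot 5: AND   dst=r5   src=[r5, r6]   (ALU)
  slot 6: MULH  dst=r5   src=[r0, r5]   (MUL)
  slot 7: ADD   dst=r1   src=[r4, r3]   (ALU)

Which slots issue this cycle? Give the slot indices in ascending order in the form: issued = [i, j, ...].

issued = [0, 1]

[0] MEM needs rd=1 wr=1: ok; after: ALU=1 MUL=1 MEM=1 BR=1, R=3, W=2
[1] ALU needs rd=2 wr=1: ok; after: ALU=0 MUL=1 MEM=1 BR=1, R=1, W=1
[2] ALU needs rd=2 wr=1: FU; after: ALU=0 MUL=1 MEM=1 BR=1, R=1, W=1
[3] ALU needs rd=2 wr=1: FU; after: ALU=0 MUL=1 MEM=1 BR=1, R=1, W=1
[4] BR needs rd=2 wr=0: RD_PORT; after: ALU=0 MUL=1 MEM=1 BR=1, R=1, W=1
[5] ALU needs rd=2 wr=1: FU; after: ALU=0 MUL=1 MEM=1 BR=1, R=1, W=1
[6] MUL needs rd=2 wr=1: RD_PORT; after: ALU=0 MUL=1 MEM=1 BR=1, R=1, W=1
[7] ALU needs rd=2 wr=1: FU; after: ALU=0 MUL=1 MEM=1 BR=1, R=1, W=1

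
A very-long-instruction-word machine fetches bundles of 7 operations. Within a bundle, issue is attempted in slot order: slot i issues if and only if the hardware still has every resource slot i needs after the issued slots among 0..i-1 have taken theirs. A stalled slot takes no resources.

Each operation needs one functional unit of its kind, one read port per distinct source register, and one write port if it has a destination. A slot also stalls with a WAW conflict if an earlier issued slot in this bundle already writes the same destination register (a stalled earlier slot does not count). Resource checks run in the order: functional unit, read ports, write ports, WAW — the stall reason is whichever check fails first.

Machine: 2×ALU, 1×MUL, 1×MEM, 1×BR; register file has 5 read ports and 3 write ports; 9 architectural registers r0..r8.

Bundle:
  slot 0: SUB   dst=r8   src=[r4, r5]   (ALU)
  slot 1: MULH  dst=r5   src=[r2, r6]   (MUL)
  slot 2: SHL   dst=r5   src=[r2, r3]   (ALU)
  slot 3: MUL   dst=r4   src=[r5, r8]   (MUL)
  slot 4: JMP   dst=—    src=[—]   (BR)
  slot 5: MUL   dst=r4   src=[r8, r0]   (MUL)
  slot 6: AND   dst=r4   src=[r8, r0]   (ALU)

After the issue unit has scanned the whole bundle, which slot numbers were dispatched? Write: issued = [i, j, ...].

issued = [0, 1, 4]

#0 ALU src=r4,r5 dispatched  <A:1 Mu:1 Ld:1 B:1 rd:3 wr:2>
#1 MUL src=r2,r6 dispatched  <A:1 Mu:0 Ld:1 B:1 rd:1 wr:1>
#2 ALU src=r2,r3 held:RD_PORT  <A:1 Mu:0 Ld:1 B:1 rd:1 wr:1>
#3 MUL src=r5,r8 held:FU  <A:1 Mu:0 Ld:1 B:1 rd:1 wr:1>
#4 BR src=- dispatched  <A:1 Mu:0 Ld:1 B:0 rd:1 wr:1>
#5 MUL src=r8,r0 held:FU  <A:1 Mu:0 Ld:1 B:0 rd:1 wr:1>
#6 ALU src=r8,r0 held:RD_PORT  <A:1 Mu:0 Ld:1 B:0 rd:1 wr:1>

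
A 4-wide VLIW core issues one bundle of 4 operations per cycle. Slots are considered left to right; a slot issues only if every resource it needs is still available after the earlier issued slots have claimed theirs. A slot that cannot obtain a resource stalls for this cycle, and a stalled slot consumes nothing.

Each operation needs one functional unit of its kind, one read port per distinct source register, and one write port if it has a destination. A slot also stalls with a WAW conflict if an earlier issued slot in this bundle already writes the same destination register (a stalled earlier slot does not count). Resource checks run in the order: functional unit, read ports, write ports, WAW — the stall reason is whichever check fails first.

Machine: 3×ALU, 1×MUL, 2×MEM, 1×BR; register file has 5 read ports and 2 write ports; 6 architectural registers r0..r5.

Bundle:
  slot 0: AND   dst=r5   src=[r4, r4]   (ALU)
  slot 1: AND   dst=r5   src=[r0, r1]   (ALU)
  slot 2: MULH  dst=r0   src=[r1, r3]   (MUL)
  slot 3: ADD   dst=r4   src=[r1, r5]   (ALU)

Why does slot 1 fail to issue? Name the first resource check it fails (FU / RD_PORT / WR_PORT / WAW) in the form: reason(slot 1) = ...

(0) want 1×ALU +1rd +1wr — yes → AL2|MU1|ME2|BR1|rd4|wr1
(1) want 1×ALU +2rd +1wr — WAW → AL2|MU1|ME2|BR1|rd4|wr1
(2) want 1×MUL +2rd +1wr — yes → AL2|MU0|ME2|BR1|rd2|wr0
(3) want 1×ALU +2rd +1wr — WR_PORT → AL2|MU0|ME2|BR1|rd2|wr0

reason(slot 1) = WAW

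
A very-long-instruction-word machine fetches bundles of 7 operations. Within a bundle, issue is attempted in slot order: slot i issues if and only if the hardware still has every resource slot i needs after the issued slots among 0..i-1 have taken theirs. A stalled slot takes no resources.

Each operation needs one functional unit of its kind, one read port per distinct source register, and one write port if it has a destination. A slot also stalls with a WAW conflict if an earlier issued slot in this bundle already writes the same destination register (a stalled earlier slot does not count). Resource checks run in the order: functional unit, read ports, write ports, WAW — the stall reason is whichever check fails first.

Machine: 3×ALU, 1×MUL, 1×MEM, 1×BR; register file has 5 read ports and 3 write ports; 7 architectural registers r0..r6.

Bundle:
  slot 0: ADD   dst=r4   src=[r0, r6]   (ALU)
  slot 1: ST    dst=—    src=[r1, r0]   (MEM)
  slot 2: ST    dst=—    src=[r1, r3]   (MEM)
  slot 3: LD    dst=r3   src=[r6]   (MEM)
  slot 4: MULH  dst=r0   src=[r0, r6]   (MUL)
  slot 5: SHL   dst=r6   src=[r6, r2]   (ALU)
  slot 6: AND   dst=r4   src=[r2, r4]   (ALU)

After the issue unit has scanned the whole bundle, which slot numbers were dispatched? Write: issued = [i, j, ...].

[0] ALU needs rd=2 wr=1: ok; after: ALU=2 MUL=1 MEM=1 BR=1, R=3, W=2
[1] MEM needs rd=2 wr=0: ok; after: ALU=2 MUL=1 MEM=0 BR=1, R=1, W=2
[2] MEM needs rd=2 wr=0: FU; after: ALU=2 MUL=1 MEM=0 BR=1, R=1, W=2
[3] MEM needs rd=1 wr=1: FU; after: ALU=2 MUL=1 MEM=0 BR=1, R=1, W=2
[4] MUL needs rd=2 wr=1: RD_PORT; after: ALU=2 MUL=1 MEM=0 BR=1, R=1, W=2
[5] ALU needs rd=2 wr=1: RD_PORT; after: ALU=2 MUL=1 MEM=0 BR=1, R=1, W=2
[6] ALU needs rd=2 wr=1: RD_PORT; after: ALU=2 MUL=1 MEM=0 BR=1, R=1, W=2

issued = [0, 1]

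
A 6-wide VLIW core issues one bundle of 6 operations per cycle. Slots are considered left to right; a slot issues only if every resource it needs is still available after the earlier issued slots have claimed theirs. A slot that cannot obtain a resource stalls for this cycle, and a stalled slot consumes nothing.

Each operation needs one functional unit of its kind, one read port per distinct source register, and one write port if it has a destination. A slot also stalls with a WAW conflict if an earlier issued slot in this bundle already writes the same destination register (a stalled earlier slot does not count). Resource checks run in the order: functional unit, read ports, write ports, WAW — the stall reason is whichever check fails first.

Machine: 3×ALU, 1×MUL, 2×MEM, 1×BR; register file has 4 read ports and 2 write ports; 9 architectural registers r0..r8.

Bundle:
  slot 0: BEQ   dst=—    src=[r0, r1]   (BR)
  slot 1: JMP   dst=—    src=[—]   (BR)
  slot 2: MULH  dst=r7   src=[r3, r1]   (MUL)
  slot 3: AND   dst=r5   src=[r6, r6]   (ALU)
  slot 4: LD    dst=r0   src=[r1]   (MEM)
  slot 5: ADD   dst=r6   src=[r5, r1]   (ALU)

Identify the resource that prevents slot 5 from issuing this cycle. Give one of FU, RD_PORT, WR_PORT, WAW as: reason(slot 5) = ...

reason(slot 5) = RD_PORT

slot 0 (BR): ISSUE — free A3,Mu1,Ld2,B0 rp2 wp2
slot 1 (BR): stall FU — free A3,Mu1,Ld2,B0 rp2 wp2
slot 2 (MUL): ISSUE — free A3,Mu0,Ld2,B0 rp0 wp1
slot 3 (ALU): stall RD_PORT — free A3,Mu0,Ld2,B0 rp0 wp1
slot 4 (MEM): stall RD_PORT — free A3,Mu0,Ld2,B0 rp0 wp1
slot 5 (ALU): stall RD_PORT — free A3,Mu0,Ld2,B0 rp0 wp1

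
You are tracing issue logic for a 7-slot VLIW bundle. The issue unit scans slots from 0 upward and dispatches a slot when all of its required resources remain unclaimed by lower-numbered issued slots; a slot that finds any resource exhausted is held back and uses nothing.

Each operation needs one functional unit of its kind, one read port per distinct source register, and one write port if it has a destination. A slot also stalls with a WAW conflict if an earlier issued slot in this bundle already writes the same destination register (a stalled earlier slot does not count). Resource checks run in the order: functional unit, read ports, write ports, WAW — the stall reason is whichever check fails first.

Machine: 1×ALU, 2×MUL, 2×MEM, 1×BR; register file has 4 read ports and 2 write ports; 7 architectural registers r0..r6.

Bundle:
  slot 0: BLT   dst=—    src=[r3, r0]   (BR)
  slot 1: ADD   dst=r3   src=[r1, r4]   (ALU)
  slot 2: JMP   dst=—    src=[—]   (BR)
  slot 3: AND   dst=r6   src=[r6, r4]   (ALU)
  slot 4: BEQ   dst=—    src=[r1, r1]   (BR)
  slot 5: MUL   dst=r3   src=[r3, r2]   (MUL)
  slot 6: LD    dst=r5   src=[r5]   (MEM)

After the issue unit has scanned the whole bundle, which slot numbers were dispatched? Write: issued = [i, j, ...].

issued = [0, 1]

  0. BR ⇒ go  {1A/2Mu/2Ld/0B | 2r 2w}
  1. ALU→r3 ⇒ go  {0A/2Mu/2Ld/0B | 0r 1w}
  2. BR ⇒ no(FU)  {0A/2Mu/2Ld/0B | 0r 1w}
  3. ALU→r6 ⇒ no(FU)  {0A/2Mu/2Ld/0B | 0r 1w}
  4. BR ⇒ no(FU)  {0A/2Mu/2Ld/0B | 0r 1w}
  5. MUL→r3 ⇒ no(RD_PORT)  {0A/2Mu/2Ld/0B | 0r 1w}
  6. MEM→r5 ⇒ no(RD_PORT)  {0A/2Mu/2Ld/0B | 0r 1w}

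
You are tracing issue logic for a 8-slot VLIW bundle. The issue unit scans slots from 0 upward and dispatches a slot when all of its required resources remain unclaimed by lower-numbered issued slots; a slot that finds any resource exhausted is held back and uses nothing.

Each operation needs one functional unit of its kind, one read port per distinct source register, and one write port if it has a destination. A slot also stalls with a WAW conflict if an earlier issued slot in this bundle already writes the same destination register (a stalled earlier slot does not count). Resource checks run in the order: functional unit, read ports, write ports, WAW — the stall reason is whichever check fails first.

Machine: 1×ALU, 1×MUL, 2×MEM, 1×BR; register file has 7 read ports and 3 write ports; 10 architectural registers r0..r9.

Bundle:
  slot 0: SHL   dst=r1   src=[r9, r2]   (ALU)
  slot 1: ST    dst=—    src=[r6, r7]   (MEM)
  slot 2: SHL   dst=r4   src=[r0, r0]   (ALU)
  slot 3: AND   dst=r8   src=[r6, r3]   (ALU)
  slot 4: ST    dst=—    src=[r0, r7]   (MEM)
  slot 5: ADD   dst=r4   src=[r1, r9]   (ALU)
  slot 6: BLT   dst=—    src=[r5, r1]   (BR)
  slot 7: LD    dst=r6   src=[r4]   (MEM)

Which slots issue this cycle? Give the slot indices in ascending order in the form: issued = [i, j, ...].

slot 0 (ALU): ISSUE — free A0,Mu1,Ld2,B1 rp5 wp2
slot 1 (MEM): ISSUE — free A0,Mu1,Ld1,B1 rp3 wp2
slot 2 (ALU): stall FU — free A0,Mu1,Ld1,B1 rp3 wp2
slot 3 (ALU): stall FU — free A0,Mu1,Ld1,B1 rp3 wp2
slot 4 (MEM): ISSUE — free A0,Mu1,Ld0,B1 rp1 wp2
slot 5 (ALU): stall FU — free A0,Mu1,Ld0,B1 rp1 wp2
slot 6 (BR): stall RD_PORT — free A0,Mu1,Ld0,B1 rp1 wp2
slot 7 (MEM): stall FU — free A0,Mu1,Ld0,B1 rp1 wp2

issued = [0, 1, 4]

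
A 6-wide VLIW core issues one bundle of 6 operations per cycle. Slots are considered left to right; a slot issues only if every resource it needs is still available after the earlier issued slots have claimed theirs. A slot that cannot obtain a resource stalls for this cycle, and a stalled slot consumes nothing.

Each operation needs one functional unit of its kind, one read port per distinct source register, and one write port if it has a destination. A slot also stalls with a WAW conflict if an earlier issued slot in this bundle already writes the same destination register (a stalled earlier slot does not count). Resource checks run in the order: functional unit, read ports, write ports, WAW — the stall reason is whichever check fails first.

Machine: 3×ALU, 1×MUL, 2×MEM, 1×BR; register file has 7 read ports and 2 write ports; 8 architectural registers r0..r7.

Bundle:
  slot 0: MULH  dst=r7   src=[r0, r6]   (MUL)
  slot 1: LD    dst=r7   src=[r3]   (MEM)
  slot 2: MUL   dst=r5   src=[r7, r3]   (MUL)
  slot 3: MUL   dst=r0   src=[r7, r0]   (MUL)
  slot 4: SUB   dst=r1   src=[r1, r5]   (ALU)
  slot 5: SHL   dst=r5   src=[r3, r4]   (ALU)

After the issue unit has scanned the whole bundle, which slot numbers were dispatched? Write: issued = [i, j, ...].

issued = [0, 4]

slot 0 (MUL): ISSUE — free A3,Mu0,Ld2,B1 rp5 wp1
slot 1 (MEM): stall WAW — free A3,Mu0,Ld2,B1 rp5 wp1
slot 2 (MUL): stall FU — free A3,Mu0,Ld2,B1 rp5 wp1
slot 3 (MUL): stall FU — free A3,Mu0,Ld2,B1 rp5 wp1
slot 4 (ALU): ISSUE — free A2,Mu0,Ld2,B1 rp3 wp0
slot 5 (ALU): stall WR_PORT — free A2,Mu0,Ld2,B1 rp3 wp0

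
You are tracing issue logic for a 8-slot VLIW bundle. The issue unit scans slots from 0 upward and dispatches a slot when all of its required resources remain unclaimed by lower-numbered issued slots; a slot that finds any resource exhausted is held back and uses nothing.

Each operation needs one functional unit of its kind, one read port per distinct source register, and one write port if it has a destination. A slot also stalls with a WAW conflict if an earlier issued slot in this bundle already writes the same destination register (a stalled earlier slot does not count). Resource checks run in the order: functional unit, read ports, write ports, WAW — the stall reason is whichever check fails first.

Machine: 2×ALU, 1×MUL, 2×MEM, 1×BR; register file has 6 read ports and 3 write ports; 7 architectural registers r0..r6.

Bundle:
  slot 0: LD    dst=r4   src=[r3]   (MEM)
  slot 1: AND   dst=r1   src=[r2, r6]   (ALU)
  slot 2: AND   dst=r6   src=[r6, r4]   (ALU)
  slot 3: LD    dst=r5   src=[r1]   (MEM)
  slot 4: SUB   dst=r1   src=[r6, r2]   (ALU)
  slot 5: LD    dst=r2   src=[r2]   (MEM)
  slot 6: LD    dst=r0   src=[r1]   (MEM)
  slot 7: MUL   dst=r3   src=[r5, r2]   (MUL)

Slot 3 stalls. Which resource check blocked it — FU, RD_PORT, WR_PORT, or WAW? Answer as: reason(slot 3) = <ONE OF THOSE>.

reason(slot 3) = WR_PORT

(0) want 1×MEM +1rd +1wr — yes → AL2|MU1|ME1|BR1|rd5|wr2
(1) want 1×ALU +2rd +1wr — yes → AL1|MU1|ME1|BR1|rd3|wr1
(2) want 1×ALU +2rd +1wr — yes → AL0|MU1|ME1|BR1|rd1|wr0
(3) want 1×MEM +1rd +1wr — WR_PORT → AL0|MU1|ME1|BR1|rd1|wr0
(4) want 1×ALU +2rd +1wr — FU → AL0|MU1|ME1|BR1|rd1|wr0
(5) want 1×MEM +1rd +1wr — WR_PORT → AL0|MU1|ME1|BR1|rd1|wr0
(6) want 1×MEM +1rd +1wr — WR_PORT → AL0|MU1|ME1|BR1|rd1|wr0
(7) want 1×MUL +2rd +1wr — RD_PORT → AL0|MU1|ME1|BR1|rd1|wr0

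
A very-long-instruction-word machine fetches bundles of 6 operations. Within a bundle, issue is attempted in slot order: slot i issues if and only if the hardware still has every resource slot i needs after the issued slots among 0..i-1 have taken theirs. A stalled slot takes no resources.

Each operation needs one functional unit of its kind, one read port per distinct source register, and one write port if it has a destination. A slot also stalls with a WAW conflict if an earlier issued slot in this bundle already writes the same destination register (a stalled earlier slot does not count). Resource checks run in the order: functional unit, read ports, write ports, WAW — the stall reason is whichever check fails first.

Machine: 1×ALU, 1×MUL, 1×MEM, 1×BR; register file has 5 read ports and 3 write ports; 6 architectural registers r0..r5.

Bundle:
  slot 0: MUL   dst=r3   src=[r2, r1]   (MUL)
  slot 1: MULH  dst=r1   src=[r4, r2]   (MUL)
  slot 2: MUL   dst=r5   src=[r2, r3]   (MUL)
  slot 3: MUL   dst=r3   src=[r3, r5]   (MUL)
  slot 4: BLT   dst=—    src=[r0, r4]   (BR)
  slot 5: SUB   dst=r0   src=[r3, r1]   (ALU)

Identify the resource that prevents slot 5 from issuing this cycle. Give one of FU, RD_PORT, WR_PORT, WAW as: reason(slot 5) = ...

  0. MUL→r3 ⇒ go  {1A/0Mu/1Ld/1B | 3r 2w}
  1. MUL→r1 ⇒ no(FU)  {1A/0Mu/1Ld/1B | 3r 2w}
  2. MUL→r5 ⇒ no(FU)  {1A/0Mu/1Ld/1B | 3r 2w}
  3. MUL→r3 ⇒ no(FU)  {1A/0Mu/1Ld/1B | 3r 2w}
  4. BR ⇒ go  {1A/0Mu/1Ld/0B | 1r 2w}
  5. ALU→r0 ⇒ no(RD_PORT)  {1A/0Mu/1Ld/0B | 1r 2w}

reason(slot 5) = RD_PORT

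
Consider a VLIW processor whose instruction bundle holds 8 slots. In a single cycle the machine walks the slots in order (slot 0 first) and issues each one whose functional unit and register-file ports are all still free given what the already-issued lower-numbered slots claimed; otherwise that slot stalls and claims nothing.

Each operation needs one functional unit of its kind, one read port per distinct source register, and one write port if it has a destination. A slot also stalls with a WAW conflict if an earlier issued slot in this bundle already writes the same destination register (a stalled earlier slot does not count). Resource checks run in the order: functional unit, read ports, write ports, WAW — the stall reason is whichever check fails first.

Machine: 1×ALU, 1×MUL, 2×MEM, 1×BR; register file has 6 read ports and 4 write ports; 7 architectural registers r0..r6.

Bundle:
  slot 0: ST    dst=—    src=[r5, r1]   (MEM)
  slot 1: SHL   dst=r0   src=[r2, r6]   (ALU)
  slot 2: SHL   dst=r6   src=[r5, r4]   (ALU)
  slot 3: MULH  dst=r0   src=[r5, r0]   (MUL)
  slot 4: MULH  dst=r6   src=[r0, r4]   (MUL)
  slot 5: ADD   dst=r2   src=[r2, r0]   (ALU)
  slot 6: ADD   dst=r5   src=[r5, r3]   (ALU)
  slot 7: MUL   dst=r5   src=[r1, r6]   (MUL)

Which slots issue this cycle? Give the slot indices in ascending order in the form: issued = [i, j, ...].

issued = [0, 1, 4]

#0 MEM src=r5,r1 dispatched  <A:1 Mu:1 Ld:1 B:1 rd:4 wr:4>
#1 ALU src=r2,r6 dispatched  <A:0 Mu:1 Ld:1 B:1 rd:2 wr:3>
#2 ALU src=r5,r4 held:FU  <A:0 Mu:1 Ld:1 B:1 rd:2 wr:3>
#3 MUL src=r5,r0 held:WAW  <A:0 Mu:1 Ld:1 B:1 rd:2 wr:3>
#4 MUL src=r0,r4 dispatched  <A:0 Mu:0 Ld:1 B:1 rd:0 wr:2>
#5 ALU src=r2,r0 held:FU  <A:0 Mu:0 Ld:1 B:1 rd:0 wr:2>
#6 ALU src=r5,r3 held:FU  <A:0 Mu:0 Ld:1 B:1 rd:0 wr:2>
#7 MUL src=r1,r6 held:FU  <A:0 Mu:0 Ld:1 B:1 rd:0 wr:2>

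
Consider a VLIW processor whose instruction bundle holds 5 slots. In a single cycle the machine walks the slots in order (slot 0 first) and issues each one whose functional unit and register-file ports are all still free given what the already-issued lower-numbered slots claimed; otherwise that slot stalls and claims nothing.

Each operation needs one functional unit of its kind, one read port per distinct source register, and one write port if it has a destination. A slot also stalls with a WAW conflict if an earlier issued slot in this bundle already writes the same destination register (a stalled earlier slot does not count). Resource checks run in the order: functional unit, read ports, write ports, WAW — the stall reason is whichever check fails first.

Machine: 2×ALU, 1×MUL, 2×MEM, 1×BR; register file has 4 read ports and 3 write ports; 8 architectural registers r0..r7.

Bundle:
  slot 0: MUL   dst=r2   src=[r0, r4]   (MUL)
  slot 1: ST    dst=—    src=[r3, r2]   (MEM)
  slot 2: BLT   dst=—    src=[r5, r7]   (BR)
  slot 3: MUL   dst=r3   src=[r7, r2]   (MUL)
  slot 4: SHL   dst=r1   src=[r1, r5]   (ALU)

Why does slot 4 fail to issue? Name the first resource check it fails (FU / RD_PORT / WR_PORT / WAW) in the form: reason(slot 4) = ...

reason(slot 4) = RD_PORT

(0) want 1×MUL +2rd +1wr — yes → AL2|MU0|ME2|BR1|rd2|wr2
(1) want 1×MEM +2rd +0wr — yes → AL2|MU0|ME1|BR1|rd0|wr2
(2) want 1×BR +2rd +0wr — RD_PORT → AL2|MU0|ME1|BR1|rd0|wr2
(3) want 1×MUL +2rd +1wr — FU → AL2|MU0|ME1|BR1|rd0|wr2
(4) want 1×ALU +2rd +1wr — RD_PORT → AL2|MU0|ME1|BR1|rd0|wr2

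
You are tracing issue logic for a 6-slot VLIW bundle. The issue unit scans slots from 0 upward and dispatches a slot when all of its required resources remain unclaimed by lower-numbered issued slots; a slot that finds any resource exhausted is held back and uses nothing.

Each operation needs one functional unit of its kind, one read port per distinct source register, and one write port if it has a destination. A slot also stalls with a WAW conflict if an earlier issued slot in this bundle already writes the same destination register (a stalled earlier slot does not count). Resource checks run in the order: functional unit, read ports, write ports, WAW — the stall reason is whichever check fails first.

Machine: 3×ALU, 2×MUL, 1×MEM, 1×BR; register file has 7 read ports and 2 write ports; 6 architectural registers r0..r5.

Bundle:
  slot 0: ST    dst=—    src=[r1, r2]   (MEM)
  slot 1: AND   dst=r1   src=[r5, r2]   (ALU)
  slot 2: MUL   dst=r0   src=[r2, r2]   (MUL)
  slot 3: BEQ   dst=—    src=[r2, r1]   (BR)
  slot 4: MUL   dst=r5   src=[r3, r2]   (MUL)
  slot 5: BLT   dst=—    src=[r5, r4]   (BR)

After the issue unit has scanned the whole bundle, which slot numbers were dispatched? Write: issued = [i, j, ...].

issued = [0, 1, 2, 3]

(0) want 1×MEM +2rd +0wr — yes → AL3|MU2|ME0|BR1|rd5|wr2
(1) want 1×ALU +2rd +1wr — yes → AL2|MU2|ME0|BR1|rd3|wr1
(2) want 1×MUL +1rd +1wr — yes → AL2|MU1|ME0|BR1|rd2|wr0
(3) want 1×BR +2rd +0wr — yes → AL2|MU1|ME0|BR0|rd0|wr0
(4) want 1×MUL +2rd +1wr — RD_PORT → AL2|MU1|ME0|BR0|rd0|wr0
(5) want 1×BR +2rd +0wr — FU → AL2|MU1|ME0|BR0|rd0|wr0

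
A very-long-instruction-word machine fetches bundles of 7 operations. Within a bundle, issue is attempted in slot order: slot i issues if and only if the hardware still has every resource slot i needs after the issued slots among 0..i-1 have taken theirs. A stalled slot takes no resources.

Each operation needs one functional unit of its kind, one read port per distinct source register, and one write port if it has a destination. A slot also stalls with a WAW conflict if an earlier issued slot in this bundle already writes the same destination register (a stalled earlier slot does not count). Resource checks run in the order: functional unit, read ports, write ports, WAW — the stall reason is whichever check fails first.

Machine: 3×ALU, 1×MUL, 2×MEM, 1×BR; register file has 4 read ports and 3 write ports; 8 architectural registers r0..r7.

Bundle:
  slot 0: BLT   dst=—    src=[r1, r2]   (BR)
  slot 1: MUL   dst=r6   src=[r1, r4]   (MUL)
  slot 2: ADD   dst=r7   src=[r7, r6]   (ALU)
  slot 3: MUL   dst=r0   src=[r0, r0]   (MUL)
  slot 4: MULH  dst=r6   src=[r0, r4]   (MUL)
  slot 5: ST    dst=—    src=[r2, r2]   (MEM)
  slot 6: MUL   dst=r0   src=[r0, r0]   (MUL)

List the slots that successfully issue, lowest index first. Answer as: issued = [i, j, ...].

issued = [0, 1]

(0) want 1×BR +2rd +0wr — yes → AL3|MU1|ME2|BR0|rd2|wr3
(1) want 1×MUL +2rd +1wr — yes → AL3|MU0|ME2|BR0|rd0|wr2
(2) want 1×ALU +2rd +1wr — RD_PORT → AL3|MU0|ME2|BR0|rd0|wr2
(3) want 1×MUL +1rd +1wr — FU → AL3|MU0|ME2|BR0|rd0|wr2
(4) want 1×MUL +2rd +1wr — FU → AL3|MU0|ME2|BR0|rd0|wr2
(5) want 1×MEM +1rd +0wr — RD_PORT → AL3|MU0|ME2|BR0|rd0|wr2
(6) want 1×MUL +1rd +1wr — FU → AL3|MU0|ME2|BR0|rd0|wr2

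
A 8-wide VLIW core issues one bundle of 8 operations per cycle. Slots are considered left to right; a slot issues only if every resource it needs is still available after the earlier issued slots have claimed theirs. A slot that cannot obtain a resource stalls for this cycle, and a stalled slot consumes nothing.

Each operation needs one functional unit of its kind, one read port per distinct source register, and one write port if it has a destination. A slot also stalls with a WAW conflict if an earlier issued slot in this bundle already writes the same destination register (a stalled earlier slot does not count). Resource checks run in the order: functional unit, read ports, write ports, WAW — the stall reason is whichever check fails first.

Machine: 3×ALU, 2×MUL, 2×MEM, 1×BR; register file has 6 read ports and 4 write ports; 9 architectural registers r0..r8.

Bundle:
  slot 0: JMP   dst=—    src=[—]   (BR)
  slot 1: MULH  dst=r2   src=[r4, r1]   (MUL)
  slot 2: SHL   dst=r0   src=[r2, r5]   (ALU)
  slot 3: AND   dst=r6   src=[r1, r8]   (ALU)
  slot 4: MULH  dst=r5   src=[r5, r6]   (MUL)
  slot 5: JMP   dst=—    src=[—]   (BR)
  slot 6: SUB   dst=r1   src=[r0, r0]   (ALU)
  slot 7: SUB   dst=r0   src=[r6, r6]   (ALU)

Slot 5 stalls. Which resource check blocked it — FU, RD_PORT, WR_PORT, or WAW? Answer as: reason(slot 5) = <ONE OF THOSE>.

  0. BR ⇒ go  {3A/2Mu/2Ld/0B | 6r 4w}
  1. MUL→r2 ⇒ go  {3A/1Mu/2Ld/0B | 4r 3w}
  2. ALU→r0 ⇒ go  {2A/1Mu/2Ld/0B | 2r 2w}
  3. ALU→r6 ⇒ go  {1A/1Mu/2Ld/0B | 0r 1w}
  4. MUL→r5 ⇒ no(RD_PORT)  {1A/1Mu/2Ld/0B | 0r 1w}
  5. BR ⇒ no(FU)  {1A/1Mu/2Ld/0B | 0r 1w}
  6. ALU→r1 ⇒ no(RD_PORT)  {1A/1Mu/2Ld/0B | 0r 1w}
  7. ALU→r0 ⇒ no(RD_PORT)  {1A/1Mu/2Ld/0B | 0r 1w}

reason(slot 5) = FU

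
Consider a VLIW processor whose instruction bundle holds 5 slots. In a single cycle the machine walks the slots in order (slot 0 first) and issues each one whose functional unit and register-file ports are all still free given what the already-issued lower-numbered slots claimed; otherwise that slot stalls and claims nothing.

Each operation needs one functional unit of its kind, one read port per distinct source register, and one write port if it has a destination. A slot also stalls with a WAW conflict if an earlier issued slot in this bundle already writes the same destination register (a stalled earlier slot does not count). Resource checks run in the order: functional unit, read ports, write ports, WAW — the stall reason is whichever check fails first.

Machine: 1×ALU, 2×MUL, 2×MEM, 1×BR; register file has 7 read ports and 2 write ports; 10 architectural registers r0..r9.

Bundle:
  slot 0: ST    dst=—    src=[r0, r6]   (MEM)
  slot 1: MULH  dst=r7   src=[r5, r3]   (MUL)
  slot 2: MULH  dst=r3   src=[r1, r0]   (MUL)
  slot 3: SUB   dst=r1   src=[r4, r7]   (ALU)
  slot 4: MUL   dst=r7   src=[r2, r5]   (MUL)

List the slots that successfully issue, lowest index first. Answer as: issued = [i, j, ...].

issued = [0, 1, 2]

  0. MEM ⇒ go  {1A/2Mu/1Ld/1B | 5r 2w}
  1. MUL→r7 ⇒ go  {1A/1Mu/1Ld/1B | 3r 1w}
  2. MUL→r3 ⇒ go  {1A/0Mu/1Ld/1B | 1r 0w}
  3. ALU→r1 ⇒ no(RD_PORT)  {1A/0Mu/1Ld/1B | 1r 0w}
  4. MUL→r7 ⇒ no(FU)  {1A/0Mu/1Ld/1B | 1r 0w}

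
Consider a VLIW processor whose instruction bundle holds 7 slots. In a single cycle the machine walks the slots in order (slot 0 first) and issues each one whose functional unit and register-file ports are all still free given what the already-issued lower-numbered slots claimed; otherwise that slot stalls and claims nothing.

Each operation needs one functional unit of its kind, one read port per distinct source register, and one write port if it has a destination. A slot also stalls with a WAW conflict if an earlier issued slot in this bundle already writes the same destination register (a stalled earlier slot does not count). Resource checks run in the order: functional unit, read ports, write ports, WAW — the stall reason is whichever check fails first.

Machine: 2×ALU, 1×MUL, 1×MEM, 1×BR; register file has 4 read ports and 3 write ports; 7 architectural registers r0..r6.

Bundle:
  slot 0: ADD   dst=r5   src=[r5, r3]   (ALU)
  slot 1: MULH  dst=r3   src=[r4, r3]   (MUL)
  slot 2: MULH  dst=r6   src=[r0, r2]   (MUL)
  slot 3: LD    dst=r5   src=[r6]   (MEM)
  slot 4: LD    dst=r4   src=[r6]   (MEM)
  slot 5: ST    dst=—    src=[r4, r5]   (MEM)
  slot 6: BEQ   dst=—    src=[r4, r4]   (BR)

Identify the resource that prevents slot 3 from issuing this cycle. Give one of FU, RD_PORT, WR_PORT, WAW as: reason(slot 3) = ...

reason(slot 3) = RD_PORT

  0. ALU→r5 ⇒ go  {1A/1Mu/1Ld/1B | 2r 2w}
  1. MUL→r3 ⇒ go  {1A/0Mu/1Ld/1B | 0r 1w}
  2. MUL→r6 ⇒ no(FU)  {1A/0Mu/1Ld/1B | 0r 1w}
  3. MEM→r5 ⇒ no(RD_PORT)  {1A/0Mu/1Ld/1B | 0r 1w}
  4. MEM→r4 ⇒ no(RD_PORT)  {1A/0Mu/1Ld/1B | 0r 1w}
  5. MEM ⇒ no(RD_PORT)  {1A/0Mu/1Ld/1B | 0r 1w}
  6. BR ⇒ no(RD_PORT)  {1A/0Mu/1Ld/1B | 0r 1w}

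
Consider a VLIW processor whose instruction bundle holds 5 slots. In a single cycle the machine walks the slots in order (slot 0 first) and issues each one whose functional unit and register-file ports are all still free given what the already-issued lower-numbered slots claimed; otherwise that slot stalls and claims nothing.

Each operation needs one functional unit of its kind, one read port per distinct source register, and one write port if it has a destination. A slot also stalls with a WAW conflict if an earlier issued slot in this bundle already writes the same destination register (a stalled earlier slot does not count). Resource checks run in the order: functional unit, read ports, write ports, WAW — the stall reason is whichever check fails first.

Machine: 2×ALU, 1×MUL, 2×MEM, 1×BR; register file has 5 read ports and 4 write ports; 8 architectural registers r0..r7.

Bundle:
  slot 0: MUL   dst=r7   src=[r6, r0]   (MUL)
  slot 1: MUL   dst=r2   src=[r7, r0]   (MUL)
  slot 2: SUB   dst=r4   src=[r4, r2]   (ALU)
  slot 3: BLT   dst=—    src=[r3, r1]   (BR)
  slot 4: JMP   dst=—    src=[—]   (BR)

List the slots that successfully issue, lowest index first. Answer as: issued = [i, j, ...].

issued = [0, 2, 4]

  0. MUL→r7 ⇒ go  {2A/0Mu/2Ld/1B | 3r 3w}
  1. MUL→r2 ⇒ no(FU)  {2A/0Mu/2Ld/1B | 3r 3w}
  2. ALU→r4 ⇒ go  {1A/0Mu/2Ld/1B | 1r 2w}
  3. BR ⇒ no(RD_PORT)  {1A/0Mu/2Ld/1B | 1r 2w}
  4. BR ⇒ go  {1A/0Mu/2Ld/0B | 1r 2w}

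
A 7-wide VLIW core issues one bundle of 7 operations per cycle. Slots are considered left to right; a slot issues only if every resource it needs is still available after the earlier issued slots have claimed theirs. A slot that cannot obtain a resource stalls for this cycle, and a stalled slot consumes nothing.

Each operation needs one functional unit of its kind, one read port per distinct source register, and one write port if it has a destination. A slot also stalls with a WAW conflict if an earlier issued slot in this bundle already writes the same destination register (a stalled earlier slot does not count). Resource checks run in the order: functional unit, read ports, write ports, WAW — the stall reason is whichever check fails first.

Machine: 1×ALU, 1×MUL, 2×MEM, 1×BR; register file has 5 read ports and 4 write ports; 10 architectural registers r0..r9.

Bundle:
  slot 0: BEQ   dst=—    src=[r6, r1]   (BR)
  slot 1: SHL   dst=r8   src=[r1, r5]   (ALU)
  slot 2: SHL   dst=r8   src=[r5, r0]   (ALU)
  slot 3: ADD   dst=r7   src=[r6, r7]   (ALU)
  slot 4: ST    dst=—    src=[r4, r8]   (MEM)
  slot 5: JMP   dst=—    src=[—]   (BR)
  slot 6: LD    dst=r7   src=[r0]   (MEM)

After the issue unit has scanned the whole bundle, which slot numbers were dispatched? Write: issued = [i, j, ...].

issued = [0, 1, 6]

[0] BR needs rd=2 wr=0: ok; after: ALU=1 MUL=1 MEM=2 BR=0, R=3, W=4
[1] ALU needs rd=2 wr=1: ok; after: ALU=0 MUL=1 MEM=2 BR=0, R=1, W=3
[2] ALU needs rd=2 wr=1: FU; after: ALU=0 MUL=1 MEM=2 BR=0, R=1, W=3
[3] ALU needs rd=2 wr=1: FU; after: ALU=0 MUL=1 MEM=2 BR=0, R=1, W=3
[4] MEM needs rd=2 wr=0: RD_PORT; after: ALU=0 MUL=1 MEM=2 BR=0, R=1, W=3
[5] BR needs rd=0 wr=0: FU; after: ALU=0 MUL=1 MEM=2 BR=0, R=1, W=3
[6] MEM needs rd=1 wr=1: ok; after: ALU=0 MUL=1 MEM=1 BR=0, R=0, W=2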